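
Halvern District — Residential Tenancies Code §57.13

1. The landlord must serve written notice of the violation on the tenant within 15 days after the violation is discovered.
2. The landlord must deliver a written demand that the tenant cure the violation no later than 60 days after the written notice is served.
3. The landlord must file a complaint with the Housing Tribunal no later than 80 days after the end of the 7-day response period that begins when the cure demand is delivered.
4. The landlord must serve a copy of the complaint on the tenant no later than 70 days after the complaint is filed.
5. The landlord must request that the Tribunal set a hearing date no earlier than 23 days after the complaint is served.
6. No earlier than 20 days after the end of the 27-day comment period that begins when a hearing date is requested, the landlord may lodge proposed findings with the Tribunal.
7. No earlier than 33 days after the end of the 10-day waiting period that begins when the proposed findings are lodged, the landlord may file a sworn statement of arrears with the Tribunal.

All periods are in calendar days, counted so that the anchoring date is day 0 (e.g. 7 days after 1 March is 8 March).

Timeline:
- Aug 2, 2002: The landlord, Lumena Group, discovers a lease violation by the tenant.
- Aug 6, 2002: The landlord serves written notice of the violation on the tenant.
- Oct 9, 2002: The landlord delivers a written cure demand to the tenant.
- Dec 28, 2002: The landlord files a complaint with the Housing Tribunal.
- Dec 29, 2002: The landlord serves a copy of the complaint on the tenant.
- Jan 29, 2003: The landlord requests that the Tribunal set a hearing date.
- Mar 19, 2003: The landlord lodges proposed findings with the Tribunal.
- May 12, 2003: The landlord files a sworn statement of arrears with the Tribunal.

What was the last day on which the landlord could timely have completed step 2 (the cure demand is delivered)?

Oct 5, 2002

Step 2 runs from Aug 6, 2002, when the written notice is served. 60 days after Aug 6, 2002 is Oct 5, 2002.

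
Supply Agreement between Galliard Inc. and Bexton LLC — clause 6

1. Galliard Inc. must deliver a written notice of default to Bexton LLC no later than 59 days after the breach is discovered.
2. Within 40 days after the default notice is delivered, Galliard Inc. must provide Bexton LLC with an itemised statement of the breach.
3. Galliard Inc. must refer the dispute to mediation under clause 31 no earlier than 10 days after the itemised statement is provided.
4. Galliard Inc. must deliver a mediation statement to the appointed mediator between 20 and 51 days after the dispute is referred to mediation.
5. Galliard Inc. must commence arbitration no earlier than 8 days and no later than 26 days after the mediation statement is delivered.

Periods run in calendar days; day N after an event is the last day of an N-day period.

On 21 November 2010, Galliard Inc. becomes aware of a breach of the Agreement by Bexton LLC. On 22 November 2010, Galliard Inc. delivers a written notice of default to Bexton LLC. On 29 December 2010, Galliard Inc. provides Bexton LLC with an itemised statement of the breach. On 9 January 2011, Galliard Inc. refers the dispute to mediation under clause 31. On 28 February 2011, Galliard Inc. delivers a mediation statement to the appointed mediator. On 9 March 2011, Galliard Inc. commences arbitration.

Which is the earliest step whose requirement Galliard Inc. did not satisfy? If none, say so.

None — every step was satisfied

(1) due by 21 November 2010 + 59 days = 19 January 2011; 22 November 2010 is within that limit.
(2) due by 22 November 2010 + 40 days = 1 January 2011; done 29 December 2010 — timely.
(3) permitted from 29 December 2010 + 10 days = 8 January 2011 onward; 9 January 2011 is on or after that date.
(4) the permitted window runs from 9 January 2011 + 20 = 29 January 2011 to 9 January 2011 + 51 = 1 March 2011; done 28 February 2011 — within the window.
(5) the permitted window runs from 28 February 2011 + 8 = 8 March 2011 to 28 February 2011 + 26 = 26 March 2011; 9 March 2011 falls inside that range.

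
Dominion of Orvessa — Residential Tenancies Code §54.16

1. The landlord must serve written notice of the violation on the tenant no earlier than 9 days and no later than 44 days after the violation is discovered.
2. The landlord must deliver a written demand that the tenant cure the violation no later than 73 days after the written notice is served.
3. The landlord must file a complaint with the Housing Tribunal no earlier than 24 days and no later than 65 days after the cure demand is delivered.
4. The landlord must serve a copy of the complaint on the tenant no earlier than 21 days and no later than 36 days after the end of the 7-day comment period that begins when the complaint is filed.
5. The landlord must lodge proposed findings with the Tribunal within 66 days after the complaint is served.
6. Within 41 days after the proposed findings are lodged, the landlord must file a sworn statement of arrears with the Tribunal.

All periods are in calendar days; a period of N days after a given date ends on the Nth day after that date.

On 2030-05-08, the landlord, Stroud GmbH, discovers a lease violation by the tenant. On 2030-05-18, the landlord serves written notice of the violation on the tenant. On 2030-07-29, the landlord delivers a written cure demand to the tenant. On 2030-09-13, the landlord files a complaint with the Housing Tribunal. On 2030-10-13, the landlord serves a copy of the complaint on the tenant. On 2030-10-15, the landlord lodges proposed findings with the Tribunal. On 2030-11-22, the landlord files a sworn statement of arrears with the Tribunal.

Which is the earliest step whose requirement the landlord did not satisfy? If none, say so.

Step 1: the window is 9–44 days after 2030-05-08 (when the violation is discovered), so 2030-05-17 through 2030-06-21; done 2030-05-18 — within the window.
Step 2: 73 days after 2030-05-18 (when the written notice is served) is 2030-07-30; done 2030-07-29 — timely.
Step 3: the window is 24–65 days after 2030-07-29 (when the cure demand is delivered), so 2030-08-22 through 2030-10-02; 2030-09-13 falls inside that range.
Step 4: the window is 21–36 days after 2030-09-20 (end of the 7-day comment period, which began when the complaint is filed on 2030-09-13), so 2030-10-11 through 2030-10-26; done 2030-10-13 — within the window.
Step 5: 66 days after 2030-10-13 (when the complaint is served) is 2030-12-18; done 2030-10-15 — timely.
Step 6: 41 days after 2030-10-15 (when the proposed findings are lodged) is 2030-11-25; completed 2030-11-22, before the deadline.

None — every step was satisfied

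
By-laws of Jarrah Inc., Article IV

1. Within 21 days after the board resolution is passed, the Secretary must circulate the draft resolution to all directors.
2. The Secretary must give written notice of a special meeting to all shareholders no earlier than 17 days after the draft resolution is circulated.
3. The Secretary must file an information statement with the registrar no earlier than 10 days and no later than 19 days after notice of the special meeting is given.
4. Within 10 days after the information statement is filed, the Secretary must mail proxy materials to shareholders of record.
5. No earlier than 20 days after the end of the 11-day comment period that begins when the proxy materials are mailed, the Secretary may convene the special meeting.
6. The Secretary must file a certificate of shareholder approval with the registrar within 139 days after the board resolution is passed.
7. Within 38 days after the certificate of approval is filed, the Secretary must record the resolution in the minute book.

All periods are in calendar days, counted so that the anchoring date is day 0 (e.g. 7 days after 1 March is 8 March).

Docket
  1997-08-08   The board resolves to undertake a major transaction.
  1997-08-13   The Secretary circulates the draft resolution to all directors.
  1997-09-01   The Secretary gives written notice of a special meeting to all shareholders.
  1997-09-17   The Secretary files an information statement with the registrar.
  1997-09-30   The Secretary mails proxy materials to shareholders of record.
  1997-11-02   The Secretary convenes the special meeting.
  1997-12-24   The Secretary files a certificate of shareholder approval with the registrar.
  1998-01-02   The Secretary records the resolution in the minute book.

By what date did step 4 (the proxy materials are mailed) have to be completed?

Step 4 runs from 1997-09-17, when the information statement is filed. 10 days after 1997-09-17 is 1997-09-27.

1997-09-27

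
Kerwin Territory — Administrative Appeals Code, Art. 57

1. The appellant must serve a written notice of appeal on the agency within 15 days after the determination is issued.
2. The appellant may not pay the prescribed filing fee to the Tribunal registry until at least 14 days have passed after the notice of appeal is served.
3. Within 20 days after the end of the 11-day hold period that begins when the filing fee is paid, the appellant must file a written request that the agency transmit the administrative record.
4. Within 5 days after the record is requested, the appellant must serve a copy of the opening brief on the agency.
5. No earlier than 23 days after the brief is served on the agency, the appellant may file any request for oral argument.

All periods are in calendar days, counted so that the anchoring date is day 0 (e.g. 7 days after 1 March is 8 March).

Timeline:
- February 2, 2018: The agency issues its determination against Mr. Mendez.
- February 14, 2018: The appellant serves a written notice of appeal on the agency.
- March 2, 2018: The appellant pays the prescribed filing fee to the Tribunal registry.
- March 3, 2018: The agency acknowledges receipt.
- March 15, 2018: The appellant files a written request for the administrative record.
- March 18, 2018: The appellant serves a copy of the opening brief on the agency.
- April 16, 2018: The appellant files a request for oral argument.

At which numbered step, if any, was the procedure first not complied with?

None — every step was satisfied

Step 1 — counting 15 days from February 2, 2018 (when the determination is issued) gives a deadline of February 17, 2018; completed February 14, 2018, before the deadline.
Step 2 — must wait 14 days from February 14, 2018 (when the notice of appeal is served), so not before February 28, 2018; March 2, 2018 is on or after that date.
Step 3 — counting 20 days from March 13, 2018 (end of the 11-day hold period, which began when the filing fee is paid on March 2, 2018) gives a deadline of April 2, 2018; completed March 15, 2018, before the deadline.
Step 4 — counting 5 days from March 15, 2018 (when the record is requested) gives a deadline of March 20, 2018; completed March 18, 2018, before the deadline.
Step 5 — must wait 23 days from March 18, 2018 (when the brief is served on the agency), so not before April 10, 2018; April 16, 2018 is on or after that date.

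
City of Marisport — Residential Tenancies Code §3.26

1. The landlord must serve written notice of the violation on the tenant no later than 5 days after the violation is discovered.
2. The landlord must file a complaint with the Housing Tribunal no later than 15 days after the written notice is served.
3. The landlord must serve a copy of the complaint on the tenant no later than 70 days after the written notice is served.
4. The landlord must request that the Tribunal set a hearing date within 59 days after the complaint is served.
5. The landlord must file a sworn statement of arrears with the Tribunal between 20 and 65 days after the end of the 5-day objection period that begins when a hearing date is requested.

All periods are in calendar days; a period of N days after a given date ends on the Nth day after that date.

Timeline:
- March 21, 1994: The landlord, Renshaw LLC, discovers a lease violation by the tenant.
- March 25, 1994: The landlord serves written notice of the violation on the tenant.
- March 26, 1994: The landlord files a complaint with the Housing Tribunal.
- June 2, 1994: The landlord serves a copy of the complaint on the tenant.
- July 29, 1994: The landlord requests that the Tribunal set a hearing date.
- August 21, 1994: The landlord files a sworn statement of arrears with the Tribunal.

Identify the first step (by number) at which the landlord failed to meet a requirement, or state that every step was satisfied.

Step 5

(1) due by March 21, 1994 + 5 days = March 26, 1994; March 25, 1994 is within that limit.
(2) due by March 25, 1994 + 15 days = April 9, 1994; completed March 26, 1994, before the deadline.
(3) due by March 25, 1994 + 70 days = June 3, 1994; completed June 2, 1994, before the deadline.
(4) due by June 2, 1994 + 59 days = July 31, 1994; completed July 29, 1994, before the deadline.
(5) the permitted window runs from August 3, 1994 + 20 = August 23, 1994 to August 3, 1994 + 65 = October 7, 1994; done August 21, 1994 — 2 days before the window opened.
The procedure was therefore not followed at step 5.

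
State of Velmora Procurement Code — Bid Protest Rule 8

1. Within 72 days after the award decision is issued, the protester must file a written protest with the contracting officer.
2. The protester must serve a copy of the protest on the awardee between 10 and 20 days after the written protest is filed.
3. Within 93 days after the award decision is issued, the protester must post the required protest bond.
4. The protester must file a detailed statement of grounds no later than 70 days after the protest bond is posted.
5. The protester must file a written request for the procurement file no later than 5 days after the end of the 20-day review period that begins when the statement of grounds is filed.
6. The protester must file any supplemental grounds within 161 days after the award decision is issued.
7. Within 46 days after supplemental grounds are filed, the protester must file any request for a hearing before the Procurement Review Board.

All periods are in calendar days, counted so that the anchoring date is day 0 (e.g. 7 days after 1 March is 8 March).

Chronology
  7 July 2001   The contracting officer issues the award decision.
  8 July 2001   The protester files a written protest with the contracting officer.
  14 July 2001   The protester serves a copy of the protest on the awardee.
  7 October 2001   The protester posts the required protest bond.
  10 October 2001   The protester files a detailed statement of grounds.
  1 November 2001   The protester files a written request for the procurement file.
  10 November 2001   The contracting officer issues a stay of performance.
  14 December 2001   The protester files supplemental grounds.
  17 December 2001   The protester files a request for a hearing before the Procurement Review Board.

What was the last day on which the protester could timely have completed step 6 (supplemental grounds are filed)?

15 December 2001

Step 6 runs from 7 July 2001, when the award decision is issued. 161 days after 7 July 2001 is 15 December 2001.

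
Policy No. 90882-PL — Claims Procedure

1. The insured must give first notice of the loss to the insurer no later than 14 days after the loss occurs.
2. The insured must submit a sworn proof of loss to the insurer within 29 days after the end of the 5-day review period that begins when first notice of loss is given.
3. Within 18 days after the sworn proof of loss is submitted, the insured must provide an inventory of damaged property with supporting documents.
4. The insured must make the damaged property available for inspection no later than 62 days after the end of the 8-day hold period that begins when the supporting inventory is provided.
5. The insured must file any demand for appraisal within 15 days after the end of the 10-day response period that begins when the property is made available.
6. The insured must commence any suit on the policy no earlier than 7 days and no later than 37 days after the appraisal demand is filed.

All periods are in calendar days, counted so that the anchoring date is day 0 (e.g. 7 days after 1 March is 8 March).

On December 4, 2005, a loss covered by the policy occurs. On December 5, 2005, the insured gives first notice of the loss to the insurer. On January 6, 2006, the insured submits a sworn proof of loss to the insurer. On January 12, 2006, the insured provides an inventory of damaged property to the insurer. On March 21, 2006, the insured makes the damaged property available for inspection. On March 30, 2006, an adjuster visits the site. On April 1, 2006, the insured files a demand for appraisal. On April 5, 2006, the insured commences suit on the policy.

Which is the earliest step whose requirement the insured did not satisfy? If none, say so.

Step 6

Step 1 — counting 14 days from December 4, 2005 (when the loss occurs) gives a deadline of December 18, 2005; December 5, 2005 is within that limit.
Step 2 — counting 29 days from December 10, 2005 (end of the 5-day review period, which began when first notice of loss is given on December 5, 2005) gives a deadline of January 8, 2006; January 6, 2006 is within that limit.
Step 3 — counting 18 days from January 6, 2006 (when the sworn proof of loss is submitted) gives a deadline of January 24, 2006; January 12, 2006 is within that limit.
Step 4 — counting 62 days from January 20, 2006 (end of the 8-day hold period, which began when the supporting inventory is provided on January 12, 2006) gives a deadline of March 23, 2006; done March 21, 2006 — timely.
Step 5 — counting 15 days from March 31, 2006 (end of the 10-day response period, which began when the property is made available on March 21, 2006) gives a deadline of April 15, 2006; done April 1, 2006 — timely.
Step 6 — 7 and 37 days from April 1, 2006 (when the appraisal demand is filed) are April 8, 2006 and May 8, 2006 respectively; done April 5, 2006 — 3 days before the window opened.
No need to go further; step 6 was not satisfied.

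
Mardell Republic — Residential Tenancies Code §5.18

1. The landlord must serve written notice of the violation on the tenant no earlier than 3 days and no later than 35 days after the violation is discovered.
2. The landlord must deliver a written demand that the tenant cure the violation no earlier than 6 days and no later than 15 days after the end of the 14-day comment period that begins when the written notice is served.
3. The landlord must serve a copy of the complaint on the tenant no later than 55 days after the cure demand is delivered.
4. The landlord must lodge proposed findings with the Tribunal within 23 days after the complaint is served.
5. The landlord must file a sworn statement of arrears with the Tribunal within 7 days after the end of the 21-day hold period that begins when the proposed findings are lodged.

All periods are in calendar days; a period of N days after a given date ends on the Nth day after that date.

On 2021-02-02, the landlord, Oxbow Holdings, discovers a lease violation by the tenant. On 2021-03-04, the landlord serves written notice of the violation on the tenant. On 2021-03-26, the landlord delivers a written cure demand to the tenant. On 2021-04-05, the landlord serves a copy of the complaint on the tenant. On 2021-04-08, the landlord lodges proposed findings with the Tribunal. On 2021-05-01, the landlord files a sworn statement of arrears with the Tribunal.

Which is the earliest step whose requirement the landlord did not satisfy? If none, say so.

None — every step was satisfied

Step 1: the window is 3–35 days after 2021-02-02 (when the violation is discovered), so 2021-02-05 through 2021-03-09; done 2021-03-04, which is between those dates.
Step 2: the window is 6–15 days after 2021-03-18 (end of the 14-day comment period, which began when the written notice is served on 2021-03-04), so 2021-03-24 through 2021-04-02; done 2021-03-26 — within the window.
Step 3: 55 days after 2021-03-26 (when the cure demand is delivered) is 2021-05-20; done 2021-04-05 — timely.
Step 4: 23 days after 2021-04-05 (when the complaint is served) is 2021-04-28; done 2021-04-08 — timely.
Step 5: 7 days after 2021-04-29 (end of the 21-day hold period, which began when the proposed findings are lodged on 2021-04-08) is 2021-05-06; completed 2021-05-01, before the deadline.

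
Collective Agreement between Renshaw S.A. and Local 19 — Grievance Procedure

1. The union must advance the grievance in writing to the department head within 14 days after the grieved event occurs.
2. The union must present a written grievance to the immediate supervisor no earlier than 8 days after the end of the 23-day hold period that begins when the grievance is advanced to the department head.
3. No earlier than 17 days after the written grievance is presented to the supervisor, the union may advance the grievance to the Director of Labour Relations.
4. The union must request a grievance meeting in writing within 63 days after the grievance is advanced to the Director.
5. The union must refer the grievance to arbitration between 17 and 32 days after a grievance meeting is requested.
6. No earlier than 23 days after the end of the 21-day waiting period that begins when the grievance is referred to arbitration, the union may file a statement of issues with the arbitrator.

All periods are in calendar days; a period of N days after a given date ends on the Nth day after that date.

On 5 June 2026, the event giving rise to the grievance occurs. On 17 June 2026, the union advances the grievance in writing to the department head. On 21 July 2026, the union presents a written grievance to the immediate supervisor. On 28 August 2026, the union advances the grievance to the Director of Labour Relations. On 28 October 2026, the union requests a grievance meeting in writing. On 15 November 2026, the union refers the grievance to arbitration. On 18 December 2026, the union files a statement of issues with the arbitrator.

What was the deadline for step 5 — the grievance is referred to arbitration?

Step 5 runs from 28 October 2026, when a grievance meeting is requested. The window is 17–32 days after 28 October 2026; it closes on 29 November 2026.

29 November 2026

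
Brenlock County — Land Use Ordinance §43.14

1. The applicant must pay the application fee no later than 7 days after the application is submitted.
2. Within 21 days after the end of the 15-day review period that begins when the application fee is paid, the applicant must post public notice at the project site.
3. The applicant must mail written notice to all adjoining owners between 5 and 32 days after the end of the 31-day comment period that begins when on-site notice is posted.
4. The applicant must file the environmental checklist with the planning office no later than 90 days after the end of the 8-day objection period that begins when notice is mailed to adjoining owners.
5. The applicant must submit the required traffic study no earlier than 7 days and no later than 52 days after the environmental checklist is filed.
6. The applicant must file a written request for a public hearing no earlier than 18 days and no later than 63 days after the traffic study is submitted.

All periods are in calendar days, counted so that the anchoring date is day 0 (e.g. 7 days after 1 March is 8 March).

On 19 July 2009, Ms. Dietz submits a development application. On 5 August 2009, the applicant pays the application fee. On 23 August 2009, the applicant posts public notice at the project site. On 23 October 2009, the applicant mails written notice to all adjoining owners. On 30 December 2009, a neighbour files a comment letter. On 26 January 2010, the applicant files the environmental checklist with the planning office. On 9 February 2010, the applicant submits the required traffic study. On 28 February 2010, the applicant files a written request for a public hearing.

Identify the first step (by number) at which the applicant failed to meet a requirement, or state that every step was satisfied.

Step 1: 7 days after 19 July 2009 (when the application is submitted) is 26 July 2009; 5 August 2009 misses that deadline by 10 days.

Step 1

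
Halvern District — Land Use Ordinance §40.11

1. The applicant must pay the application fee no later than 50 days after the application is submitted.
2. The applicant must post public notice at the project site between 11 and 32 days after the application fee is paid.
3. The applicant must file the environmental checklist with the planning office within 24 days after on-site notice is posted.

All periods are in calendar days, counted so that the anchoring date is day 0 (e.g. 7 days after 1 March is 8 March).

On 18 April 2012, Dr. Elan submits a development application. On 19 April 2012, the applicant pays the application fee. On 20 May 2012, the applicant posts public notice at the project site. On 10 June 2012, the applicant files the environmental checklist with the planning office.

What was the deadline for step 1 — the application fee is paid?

7 June 2012

Step 1 runs from 18 April 2012, when the application is submitted. 50 days after 18 April 2012 is 7 June 2012.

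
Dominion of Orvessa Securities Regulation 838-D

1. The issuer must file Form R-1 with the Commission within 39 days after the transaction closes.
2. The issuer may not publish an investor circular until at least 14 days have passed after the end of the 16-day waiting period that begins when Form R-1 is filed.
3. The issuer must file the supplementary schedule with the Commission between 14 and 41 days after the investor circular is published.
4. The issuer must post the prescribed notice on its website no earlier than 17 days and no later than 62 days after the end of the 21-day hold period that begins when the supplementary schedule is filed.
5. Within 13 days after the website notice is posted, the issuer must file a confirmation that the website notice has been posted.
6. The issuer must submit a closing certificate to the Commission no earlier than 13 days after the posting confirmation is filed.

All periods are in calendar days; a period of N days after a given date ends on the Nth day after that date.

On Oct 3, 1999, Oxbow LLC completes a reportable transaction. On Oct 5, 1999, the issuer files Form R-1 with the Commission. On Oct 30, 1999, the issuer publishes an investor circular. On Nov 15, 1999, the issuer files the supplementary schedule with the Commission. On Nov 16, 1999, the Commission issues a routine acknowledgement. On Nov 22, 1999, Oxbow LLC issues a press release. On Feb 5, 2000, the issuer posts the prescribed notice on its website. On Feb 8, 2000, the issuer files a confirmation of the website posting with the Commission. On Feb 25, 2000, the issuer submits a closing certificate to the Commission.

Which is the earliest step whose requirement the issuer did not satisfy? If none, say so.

Step 2

Step 1: 39 days after Oct 3, 1999 (when the transaction closes) is Nov 11, 1999; done Oct 5, 1999 — timely.
Step 2: the earliest permitted date is 14 days after Oct 21, 1999 (end of the 16-day waiting period, which began when Form R-1 is filed on Oct 5, 1999), i.e. Nov 4, 1999; Oct 30, 1999 is 5 days before the earliest permitted date.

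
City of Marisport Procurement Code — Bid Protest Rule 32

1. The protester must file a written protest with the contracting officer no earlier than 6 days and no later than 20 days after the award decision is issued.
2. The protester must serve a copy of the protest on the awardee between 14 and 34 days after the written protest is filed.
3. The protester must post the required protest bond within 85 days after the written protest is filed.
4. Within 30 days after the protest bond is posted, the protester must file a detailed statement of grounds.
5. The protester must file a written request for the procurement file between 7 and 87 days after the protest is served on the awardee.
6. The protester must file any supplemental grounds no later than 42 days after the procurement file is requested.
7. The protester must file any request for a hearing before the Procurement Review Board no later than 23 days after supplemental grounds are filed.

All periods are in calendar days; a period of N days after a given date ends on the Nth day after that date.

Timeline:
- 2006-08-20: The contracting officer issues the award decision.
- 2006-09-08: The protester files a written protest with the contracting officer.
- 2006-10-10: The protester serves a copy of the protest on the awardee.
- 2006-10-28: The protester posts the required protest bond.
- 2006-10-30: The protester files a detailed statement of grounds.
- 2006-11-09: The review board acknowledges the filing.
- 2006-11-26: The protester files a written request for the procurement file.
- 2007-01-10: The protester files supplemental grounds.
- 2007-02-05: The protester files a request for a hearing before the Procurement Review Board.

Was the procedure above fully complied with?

No

(1) the permitted window runs from 2006-08-20 + 6 = 2006-08-26 to 2006-08-20 + 20 = 2006-09-09; 2006-09-08 falls inside that range.
(2) the permitted window runs from 2006-09-08 + 14 = 2006-09-22 to 2006-09-08 + 34 = 2006-10-12; done 2006-10-10 — within the window.
(3) due by 2006-09-08 + 85 days = 2006-12-02; completed 2006-10-28, before the deadline.
(4) due by 2006-10-28 + 30 days = 2006-11-27; 2006-10-30 is within that limit.
(5) the permitted window runs from 2006-10-10 + 7 = 2006-10-17 to 2006-10-10 + 87 = 2007-01-05; done 2006-11-26, which is between those dates.
(6) due by 2006-11-26 + 42 days = 2007-01-07; done 2007-01-10 — 3 days late.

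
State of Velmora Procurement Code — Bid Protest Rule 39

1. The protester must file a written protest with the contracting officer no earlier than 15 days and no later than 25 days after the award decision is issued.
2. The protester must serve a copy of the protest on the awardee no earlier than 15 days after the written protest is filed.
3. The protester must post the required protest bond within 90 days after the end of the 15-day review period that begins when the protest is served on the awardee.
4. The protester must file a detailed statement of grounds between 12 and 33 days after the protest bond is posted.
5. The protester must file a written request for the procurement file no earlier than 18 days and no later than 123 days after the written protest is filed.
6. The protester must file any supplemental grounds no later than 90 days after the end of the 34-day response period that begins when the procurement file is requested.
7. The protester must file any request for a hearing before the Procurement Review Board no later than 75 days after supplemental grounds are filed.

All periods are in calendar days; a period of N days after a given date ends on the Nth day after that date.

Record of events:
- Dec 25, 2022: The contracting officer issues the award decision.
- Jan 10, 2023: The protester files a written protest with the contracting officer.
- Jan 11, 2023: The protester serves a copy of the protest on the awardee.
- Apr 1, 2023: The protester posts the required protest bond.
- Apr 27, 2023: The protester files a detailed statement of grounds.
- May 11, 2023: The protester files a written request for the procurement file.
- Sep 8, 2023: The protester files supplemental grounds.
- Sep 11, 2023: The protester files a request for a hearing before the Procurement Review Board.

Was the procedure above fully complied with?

Step 1: the window is 15–25 days after Dec 25, 2022 (when the award decision is issued), so Jan 9, 2023 through Jan 19, 2023; Jan 10, 2023 falls inside that range.
Step 2: the earliest permitted date is 15 days after Jan 10, 2023 (when the written protest is filed), i.e. Jan 25, 2023; Jan 11, 2023 is 14 days before the earliest permitted date.
Later steps need not be reached.

No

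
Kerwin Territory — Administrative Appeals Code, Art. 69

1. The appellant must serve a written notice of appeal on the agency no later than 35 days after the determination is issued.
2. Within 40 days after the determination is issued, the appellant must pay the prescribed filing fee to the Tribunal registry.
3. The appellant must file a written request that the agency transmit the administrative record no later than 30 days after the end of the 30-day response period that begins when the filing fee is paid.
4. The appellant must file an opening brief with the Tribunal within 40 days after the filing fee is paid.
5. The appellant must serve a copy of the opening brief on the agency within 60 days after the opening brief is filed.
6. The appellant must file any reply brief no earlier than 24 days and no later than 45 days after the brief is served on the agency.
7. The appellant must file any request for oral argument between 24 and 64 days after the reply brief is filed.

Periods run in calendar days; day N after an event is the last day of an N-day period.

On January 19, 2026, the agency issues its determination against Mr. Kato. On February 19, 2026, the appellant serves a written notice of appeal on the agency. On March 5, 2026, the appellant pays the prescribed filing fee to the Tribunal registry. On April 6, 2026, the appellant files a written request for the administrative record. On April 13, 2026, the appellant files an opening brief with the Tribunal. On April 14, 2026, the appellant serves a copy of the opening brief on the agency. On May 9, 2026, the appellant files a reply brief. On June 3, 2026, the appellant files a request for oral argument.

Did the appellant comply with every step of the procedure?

(1) due by January 19, 2026 + 35 days = February 23, 2026; completed February 19, 2026, before the deadline.
(2) due by January 19, 2026 + 40 days = February 28, 2026; March 5, 2026 misses that deadline by 5 days.

No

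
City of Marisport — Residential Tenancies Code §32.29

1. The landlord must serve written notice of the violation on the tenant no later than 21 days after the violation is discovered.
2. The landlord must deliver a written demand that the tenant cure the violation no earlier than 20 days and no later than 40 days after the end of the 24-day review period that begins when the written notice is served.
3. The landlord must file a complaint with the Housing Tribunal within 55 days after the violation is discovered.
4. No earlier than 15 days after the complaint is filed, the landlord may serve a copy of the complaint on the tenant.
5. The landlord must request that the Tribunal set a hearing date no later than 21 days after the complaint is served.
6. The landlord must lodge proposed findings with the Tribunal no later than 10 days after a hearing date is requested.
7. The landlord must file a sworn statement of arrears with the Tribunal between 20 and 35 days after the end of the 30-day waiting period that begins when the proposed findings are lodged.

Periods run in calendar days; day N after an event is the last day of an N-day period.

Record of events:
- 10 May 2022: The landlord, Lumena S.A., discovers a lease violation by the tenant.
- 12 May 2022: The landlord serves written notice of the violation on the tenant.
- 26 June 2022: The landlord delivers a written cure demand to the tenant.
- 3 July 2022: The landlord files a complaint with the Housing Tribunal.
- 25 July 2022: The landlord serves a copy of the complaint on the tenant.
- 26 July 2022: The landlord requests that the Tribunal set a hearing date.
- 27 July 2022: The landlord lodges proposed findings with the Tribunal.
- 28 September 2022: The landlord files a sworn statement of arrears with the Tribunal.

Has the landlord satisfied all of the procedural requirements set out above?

Step 1 — counting 21 days from 10 May 2022 (when the violation is discovered) gives a deadline of 31 May 2022; done 12 May 2022 — timely.
Step 2 — 20 and 40 days from 5 June 2022 (end of the 24-day review period, which began when the written notice is served on 12 May 2022) are 25 June 2022 and 15 July 2022 respectively; done 26 June 2022, which is between those dates.
Step 3 — counting 55 days from 10 May 2022 (when the violation is discovered) gives a deadline of 4 July 2022; completed 3 July 2022, before the deadline.
Step 4 — must wait 15 days from 3 July 2022 (when the complaint is filed), so not before 18 July 2022; done 25 July 2022, after the minimum wait.
Step 5 — counting 21 days from 25 July 2022 (when the complaint is served) gives a deadline of 15 August 2022; completed 26 July 2022, before the deadline.
Step 6 — counting 10 days from 26 July 2022 (when a hearing date is requested) gives a deadline of 5 August 2022; done 27 July 2022 — timely.
Step 7 — 20 and 35 days from 26 August 2022 (end of the 30-day waiting period, which began when the proposed findings are lodged on 27 July 2022) are 15 September 2022 and 30 September 2022 respectively; done 28 September 2022, which is between those dates.

Yes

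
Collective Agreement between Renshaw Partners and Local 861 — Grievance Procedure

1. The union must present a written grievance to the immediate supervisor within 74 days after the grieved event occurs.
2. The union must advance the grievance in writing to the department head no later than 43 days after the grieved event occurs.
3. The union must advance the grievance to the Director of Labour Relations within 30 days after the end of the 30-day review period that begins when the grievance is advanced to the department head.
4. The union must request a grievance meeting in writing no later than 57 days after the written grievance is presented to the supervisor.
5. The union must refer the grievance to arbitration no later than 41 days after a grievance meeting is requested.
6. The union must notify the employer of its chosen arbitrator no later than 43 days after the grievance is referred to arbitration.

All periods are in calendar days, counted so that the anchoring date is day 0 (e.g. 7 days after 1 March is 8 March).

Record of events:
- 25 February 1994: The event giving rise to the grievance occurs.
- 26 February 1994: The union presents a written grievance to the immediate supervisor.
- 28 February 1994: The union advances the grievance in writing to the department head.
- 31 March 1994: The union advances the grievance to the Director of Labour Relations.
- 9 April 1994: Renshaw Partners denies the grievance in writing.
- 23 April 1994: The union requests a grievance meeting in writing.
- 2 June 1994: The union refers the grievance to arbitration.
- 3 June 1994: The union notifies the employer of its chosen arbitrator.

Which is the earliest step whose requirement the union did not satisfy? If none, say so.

Step 1 — counting 74 days from 25 February 1994 (when the grieved event occurs) gives a deadline of 10 May 1994; done 26 February 1994 — timely.
Step 2 — counting 43 days from 25 February 1994 (when the grieved event occurs) gives a deadline of 9 April 1994; done 28 February 1994 — timely.
Step 3 — counting 30 days from 30 March 1994 (end of the 30-day review period, which began when the grievance is advanced to the department head on 28 February 1994) gives a deadline of 29 April 1994; done 31 March 1994 — timely.
Step 4 — counting 57 days from 26 February 1994 (when the written grievance is presented to the supervisor) gives a deadline of 24 April 1994; completed 23 April 1994, before the deadline.
Step 5 — counting 41 days from 23 April 1994 (when a grievance meeting is requested) gives a deadline of 3 June 1994; 2 June 1994 is within that limit.
Step 6 — counting 43 days from 2 June 1994 (when the grievance is referred to arbitration) gives a deadline of 15 July 1994; 3 June 1994 is within that limit.

None — every step was satisfied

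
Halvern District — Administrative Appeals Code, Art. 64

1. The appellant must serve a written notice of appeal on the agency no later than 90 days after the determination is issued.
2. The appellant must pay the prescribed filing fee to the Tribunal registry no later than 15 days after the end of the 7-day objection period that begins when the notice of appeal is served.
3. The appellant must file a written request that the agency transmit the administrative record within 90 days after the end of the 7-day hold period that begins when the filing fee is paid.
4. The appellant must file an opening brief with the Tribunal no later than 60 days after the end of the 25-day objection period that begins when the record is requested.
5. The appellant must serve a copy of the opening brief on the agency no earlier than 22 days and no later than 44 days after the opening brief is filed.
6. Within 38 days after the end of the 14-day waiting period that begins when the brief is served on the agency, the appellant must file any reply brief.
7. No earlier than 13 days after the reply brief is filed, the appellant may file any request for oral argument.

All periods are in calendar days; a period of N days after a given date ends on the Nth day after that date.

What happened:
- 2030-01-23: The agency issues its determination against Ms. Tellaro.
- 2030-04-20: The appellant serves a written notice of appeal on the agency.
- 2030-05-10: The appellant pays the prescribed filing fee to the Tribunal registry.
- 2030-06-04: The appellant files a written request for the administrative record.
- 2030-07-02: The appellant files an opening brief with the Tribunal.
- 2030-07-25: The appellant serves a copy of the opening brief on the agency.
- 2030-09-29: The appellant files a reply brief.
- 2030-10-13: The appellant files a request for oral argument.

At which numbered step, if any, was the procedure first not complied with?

Step 6

Step 1: 90 days after 2030-01-23 (when the determination is issued) is 2030-04-23; 2030-04-20 is within that limit.
Step 2: 15 days after 2030-04-27 (end of the 7-day objection period, which began when the notice of appeal is served on 2030-04-20) is 2030-05-12; 2030-05-10 is within that limit.
Step 3: 90 days after 2030-05-17 (end of the 7-day hold period, which began when the filing fee is paid on 2030-05-10) is 2030-08-15; 2030-06-04 is within that limit.
Step 4: 60 days after 2030-06-29 (end of the 25-day objection period, which began when the record is requested on 2030-06-04) is 2030-08-28; done 2030-07-02 — timely.
Step 5: the window is 22–44 days after 2030-07-02 (when the opening brief is filed), so 2030-07-24 through 2030-08-15; done 2030-07-25 — within the window.
Step 6: 38 days after 2030-08-08 (end of the 14-day waiting period, which began when the brief is served on the agency on 2030-07-25) is 2030-09-15; 2030-09-29 misses that deadline by 14 days.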